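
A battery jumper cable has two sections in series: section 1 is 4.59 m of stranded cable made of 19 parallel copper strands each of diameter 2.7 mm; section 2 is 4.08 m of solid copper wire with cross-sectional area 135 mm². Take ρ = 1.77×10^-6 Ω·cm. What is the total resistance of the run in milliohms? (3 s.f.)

ρ = 1.77×10^-6 Ω·cm = 1.77×10^-8 Ω·m
Section 1: A_strand = π(1.3500e-03)² = 5.726e-06 m²; R₁ = ρL/(N·A_s) = (1.77×10^-8)(4.59)/(19×5.726e-06) = 7.468×10^-4 Ω
Section 2: A = 135 mm² = 1.350e-04 m²
R₂ = (1.77×10^-8)(4.08)/(1.350e-04) = 5.349×10^-4 Ω
R = R₁ + R₂ = 1.28 mΩ

1.28 mΩ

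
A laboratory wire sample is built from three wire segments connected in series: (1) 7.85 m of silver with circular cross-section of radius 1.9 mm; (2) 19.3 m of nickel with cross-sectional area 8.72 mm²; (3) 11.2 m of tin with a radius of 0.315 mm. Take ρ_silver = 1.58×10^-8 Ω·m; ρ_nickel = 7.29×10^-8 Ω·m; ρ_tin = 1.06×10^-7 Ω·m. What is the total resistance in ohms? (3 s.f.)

Seg 1: A = πr² = π(1.9000e-03 m)² = 1.134e-05 m²
R_1 = (1.58×10^-8)(7.85)/(1.134e-05) = 0.01094 Ω
Seg 2: A = 8.72 mm² = 8.720e-06 m²
R_2 = (7.29×10^-8)(19.3)/(8.720e-06) = 0.1613 Ω
Seg 3: A = πr² = π(3.1500e-04 m)² = 3.117e-07 m²
R_3 = (1.06×10^-7)(11.2)/(3.117e-07) = 3.808 Ω
R_total = R_1 + R_2 + R_3 = 3.98 Ω

3.98 Ω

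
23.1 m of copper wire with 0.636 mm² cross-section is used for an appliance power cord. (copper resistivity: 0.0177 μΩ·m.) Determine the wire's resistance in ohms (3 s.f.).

0.643 Ω

ρ = 0.0177 μΩ·m = 1.77×10^-8 Ω·m
A = 0.636 mm² = 6.360e-07 m²
R = ρL/A = (1.77×10^-8)(23.1 m)/(6.360e-07 m²) = 0.643 Ω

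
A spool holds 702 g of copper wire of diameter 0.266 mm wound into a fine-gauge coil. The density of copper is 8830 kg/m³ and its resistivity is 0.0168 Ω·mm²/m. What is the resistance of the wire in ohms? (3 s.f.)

ρ = 0.0168 Ω·mm²/m = 1.68×10^-8 Ω·m
A = π(d/2)² = π(1.3300e-04 m)² = 5.5572e-08 m²
L = m/(density·A) = 0.702/(8830×5.5572e-08) = 1431 m
R = ρL/A = (1.68×10^-8)(1431)/(5.5572e-08) = 432 Ω

432 Ω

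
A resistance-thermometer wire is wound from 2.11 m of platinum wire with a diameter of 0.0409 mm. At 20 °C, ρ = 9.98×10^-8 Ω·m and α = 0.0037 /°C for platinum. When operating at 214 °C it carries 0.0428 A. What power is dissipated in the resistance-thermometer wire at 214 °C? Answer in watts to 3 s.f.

0.504 W

A = π(d/2)² = π(2.0450e-05 m)² = 1.314e-09 m²
R₍20₎ = ρL/A = (9.98×10^-8)(2.11)/(1.314e-09) = 160.3 Ω
R₍214₎ = R₍20₎(1 + αΔT) = 160.3 × (1 + 0.0037×194) = 275.3 Ω
P = I²R = (0.0428)² × 275.3 = 0.504 W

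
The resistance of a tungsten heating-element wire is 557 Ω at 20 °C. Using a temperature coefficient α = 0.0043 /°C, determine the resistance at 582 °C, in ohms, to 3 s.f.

ΔT = 582 − 20 = 562 °C
R = R₀(1 + αΔT) = 557 × (1 + 0.0043×562) = 557 × 3.417 = 1900 Ω

1900 Ω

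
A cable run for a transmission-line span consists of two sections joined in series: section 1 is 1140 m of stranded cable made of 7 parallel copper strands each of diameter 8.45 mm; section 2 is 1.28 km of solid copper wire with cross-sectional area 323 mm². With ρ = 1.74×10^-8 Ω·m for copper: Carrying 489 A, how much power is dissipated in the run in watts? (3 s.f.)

Section 1: A_strand = π(4.2250e-03)² = 5.608e-05 m²; R₁ = ρL/(N·A_s) = (1.74×10^-8)(1140)/(7×5.608e-05) = 0.05053 Ω
Section 2: A = 323 mm² = 3.230e-04 m²
R₂ = (1.74×10^-8)(1280)/(3.230e-04) = 0.06895 Ω
R = R₁ + R₂ = 0.1195 Ω
P = I²R = (489)² × 0.1195 = 28600 W

28600 W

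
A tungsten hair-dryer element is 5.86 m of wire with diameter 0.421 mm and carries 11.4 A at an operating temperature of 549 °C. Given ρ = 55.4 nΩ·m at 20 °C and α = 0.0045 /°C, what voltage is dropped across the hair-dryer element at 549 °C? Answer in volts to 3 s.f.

89.9 V

ρ = 55.4 nΩ·m = 5.54×10^-8 Ω·m
A = π(d/2)² = π(2.1050e-04 m)² = 1.392e-07 m²
R₍20₎ = ρL/A = (5.54×10^-8)(5.86)/(1.392e-07) = 2.332 Ω
R₍549₎ = R₍20₎(1 + αΔT) = 2.332 × (1 + 0.0045×529) = 7.884 Ω
V = IR = 11.4 × 7.884 = 89.9 V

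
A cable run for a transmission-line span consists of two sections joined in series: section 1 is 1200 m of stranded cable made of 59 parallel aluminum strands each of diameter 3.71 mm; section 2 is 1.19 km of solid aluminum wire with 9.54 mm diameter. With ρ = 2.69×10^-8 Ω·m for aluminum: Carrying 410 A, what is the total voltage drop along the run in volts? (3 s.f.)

Section 1: A_strand = π(1.8550e-03)² = 1.081e-05 m²; R₁ = ρL/(N·A_s) = (2.69×10^-8)(1200)/(59×1.081e-05) = 0.05061 Ω
Section 2: A = π(d/2)² = π(4.7700e-03 m)² = 7.148e-05 m²
R₂ = (2.69×10^-8)(1190)/(7.148e-05) = 0.4478 Ω
R = R₁ + R₂ = 0.4984 Ω
V = IR = 410 × 0.4984 = 204 V

204 V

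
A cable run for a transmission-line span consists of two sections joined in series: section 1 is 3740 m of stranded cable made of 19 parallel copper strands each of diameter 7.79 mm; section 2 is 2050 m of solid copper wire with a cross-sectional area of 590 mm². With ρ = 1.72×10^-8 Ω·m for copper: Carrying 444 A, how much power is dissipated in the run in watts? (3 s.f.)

Section 1: A_strand = π(3.8950e-03)² = 4.766e-05 m²; R₁ = ρL/(N·A_s) = (1.72×10^-8)(3740)/(19×4.766e-05) = 0.07104 Ω
Section 2: A = 590 mm² = 5.900e-04 m²
R₂ = (1.72×10^-8)(2050)/(5.900e-04) = 0.05976 Ω
R = R₁ + R₂ = 0.1308 Ω
P = I²R = (444)² × 0.1308 = 25800 W

25800 W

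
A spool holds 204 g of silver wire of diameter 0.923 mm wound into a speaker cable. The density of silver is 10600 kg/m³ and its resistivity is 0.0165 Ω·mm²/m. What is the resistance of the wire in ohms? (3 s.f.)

0.709 Ω

ρ = 0.0165 Ω·mm²/m = 1.65×10^-8 Ω·m
A = π(d/2)² = π(4.6150e-04 m)² = 6.6910e-07 m²
L = m/(density·A) = 0.204/(10600×6.6910e-07) = 28.76 m
R = ρL/A = (1.65×10^-8)(28.76)/(6.6910e-07) = 0.709 Ω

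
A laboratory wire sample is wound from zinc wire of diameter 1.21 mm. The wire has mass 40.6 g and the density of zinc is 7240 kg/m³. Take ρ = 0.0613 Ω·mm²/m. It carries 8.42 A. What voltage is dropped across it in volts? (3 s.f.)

2.19 V

ρ = 0.0613 Ω·mm²/m = 6.13×10^-8 Ω·m
A = π(d/2)² = π(6.0500e-04 m)² = 1.1499e-06 m²
L = m/(density·A) = 0.0406/(7240×1.1499e-06) = 4.877 m
R = ρL/A = (6.13×10^-8)(4.877)/(1.1499e-06) = 0.26 Ω
V = IR = 8.42 × 0.26 = 2.19 V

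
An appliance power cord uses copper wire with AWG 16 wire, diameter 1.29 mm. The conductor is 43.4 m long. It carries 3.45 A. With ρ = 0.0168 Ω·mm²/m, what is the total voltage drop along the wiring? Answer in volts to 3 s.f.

1.92 V

ρ = 0.0168 Ω·mm²/m = 1.68×10^-8 Ω·m
A = π(1.29/2 mm)² = π(6.4500e-04 m)² = 1.307e-06 m²
R = ρL/A = (1.68×10^-8)(43.4)/(1.307e-06) = 0.5579 Ω
V = IR = 3.45 × 0.5579 = 1.92 V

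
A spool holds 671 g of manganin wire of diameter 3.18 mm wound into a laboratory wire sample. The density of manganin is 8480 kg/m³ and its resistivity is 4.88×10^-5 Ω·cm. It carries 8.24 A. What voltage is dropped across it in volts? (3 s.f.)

5.04 V

ρ = 4.88×10^-5 Ω·cm = 4.88×10^-7 Ω·m
A = π(d/2)² = π(1.5900e-03 m)² = 7.9423e-06 m²
L = m/(density·A) = 0.671/(8480×7.9423e-06) = 9.963 m
R = ρL/A = (4.88×10^-7)(9.963)/(7.9423e-06) = 0.6122 Ω
V = IR = 8.24 × 0.6122 = 5.04 V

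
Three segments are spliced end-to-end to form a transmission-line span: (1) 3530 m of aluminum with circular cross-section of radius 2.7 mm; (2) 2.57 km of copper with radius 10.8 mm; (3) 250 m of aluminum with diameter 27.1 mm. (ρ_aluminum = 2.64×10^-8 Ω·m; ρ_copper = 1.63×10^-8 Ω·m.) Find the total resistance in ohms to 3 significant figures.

4.19 Ω

Seg 1: A = πr² = π(2.7000e-03 m)² = 2.290e-05 m²
R_1 = (2.64×10^-8)(3530)/(2.290e-05) = 4.069 Ω
Seg 2: A = πr² = π(1.0800e-02 m)² = 3.664e-04 m²
R_2 = (1.63×10^-8)(2570)/(3.664e-04) = 0.1143 Ω
Seg 3: A = π(d/2)² = π(1.3550e-02 m)² = 5.768e-04 m²
R_3 = (2.64×10^-8)(250)/(5.768e-04) = 0.01144 Ω
R_total = R_1 + R_2 + R_3 = 4.19 Ω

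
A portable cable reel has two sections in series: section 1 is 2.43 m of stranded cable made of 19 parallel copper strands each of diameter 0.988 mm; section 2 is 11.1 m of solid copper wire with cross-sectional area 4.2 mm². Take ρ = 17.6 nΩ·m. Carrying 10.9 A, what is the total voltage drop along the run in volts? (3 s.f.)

0.539 V

ρ = 17.6 nΩ·m = 1.76×10^-8 Ω·m
Section 1: A_strand = π(4.9400e-04)² = 7.667e-07 m²; R₁ = ρL/(N·A_s) = (1.76×10^-8)(2.43)/(19×7.667e-07) = 0.002936 Ω
Section 2: A = 4.2 mm² = 4.200e-06 m²
R₂ = (1.76×10^-8)(11.1)/(4.200e-06) = 0.04651 Ω
R = R₁ + R₂ = 0.04945 Ω
V = IR = 10.9 × 0.04945 = 0.539 V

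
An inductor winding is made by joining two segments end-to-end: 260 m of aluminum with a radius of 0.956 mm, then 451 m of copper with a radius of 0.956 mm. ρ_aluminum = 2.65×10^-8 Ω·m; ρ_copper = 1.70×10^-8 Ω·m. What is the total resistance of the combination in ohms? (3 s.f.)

Segment 1: A = πr² = π(9.5600e-04 m)² = 2.871e-06 m²
R₁ = ρL/A = (2.65×10^-8)(260)/(2.871e-06) = 2.4 Ω
R₂ = (1.70×10^-8)(451)/(2.871e-06) = 2.67 Ω
R = R₁ + R₂ = 5.07 Ω

5.07 Ω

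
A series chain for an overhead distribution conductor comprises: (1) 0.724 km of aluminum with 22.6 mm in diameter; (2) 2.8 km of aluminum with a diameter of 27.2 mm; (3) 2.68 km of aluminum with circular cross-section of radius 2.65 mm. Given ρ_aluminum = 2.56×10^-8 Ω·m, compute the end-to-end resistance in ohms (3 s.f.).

3.28 Ω

Seg 1: A = π(d/2)² = π(1.1300e-02 m)² = 4.011e-04 m²
R_1 = (2.56×10^-8)(724)/(4.011e-04) = 0.0462 Ω
Seg 2: A = π(d/2)² = π(1.3600e-02 m)² = 5.811e-04 m²
R_2 = (2.56×10^-8)(2800)/(5.811e-04) = 0.1234 Ω
Seg 3: A = πr² = π(2.6500e-03 m)² = 2.206e-05 m²
R_3 = (2.56×10^-8)(2680)/(2.206e-05) = 3.11 Ω
R_total = R_1 + R_2 + R_3 = 3.28 Ω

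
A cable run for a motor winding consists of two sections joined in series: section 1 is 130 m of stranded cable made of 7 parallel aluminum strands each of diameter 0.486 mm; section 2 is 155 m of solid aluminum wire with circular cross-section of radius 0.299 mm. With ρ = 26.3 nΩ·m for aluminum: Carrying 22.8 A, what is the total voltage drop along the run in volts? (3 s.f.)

ρ = 26.3 nΩ·m = 2.63×10^-8 Ω·m
Section 1: A_strand = π(2.4300e-04)² = 1.855e-07 m²; R₁ = ρL/(N·A_s) = (2.63×10^-8)(130)/(7×1.855e-07) = 2.633 Ω
Section 2: A = πr² = π(2.9900e-04 m)² = 2.809e-07 m²
R₂ = (2.63×10^-8)(155)/(2.809e-07) = 14.51 Ω
R = R₁ + R₂ = 17.15 Ω
V = IR = 22.8 × 17.15 = 391 V

391 V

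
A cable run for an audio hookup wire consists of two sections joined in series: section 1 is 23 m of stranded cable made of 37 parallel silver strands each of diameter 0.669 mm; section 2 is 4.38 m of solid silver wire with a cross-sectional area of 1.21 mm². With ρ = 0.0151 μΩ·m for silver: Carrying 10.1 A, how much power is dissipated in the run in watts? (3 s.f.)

8.30 W

ρ = 0.0151 μΩ·m = 1.51×10^-8 Ω·m
Section 1: A_strand = π(3.3450e-04)² = 3.515e-07 m²; R₁ = ρL/(N·A_s) = (1.51×10^-8)(23)/(37×3.515e-07) = 0.0267 Ω
Section 2: A = 1.21 mm² = 1.210e-06 m²
R₂ = (1.51×10^-8)(4.38)/(1.210e-06) = 0.05466 Ω
R = R₁ + R₂ = 0.08136 Ω
P = I²R = (10.1)² × 0.08136 = 8.30 W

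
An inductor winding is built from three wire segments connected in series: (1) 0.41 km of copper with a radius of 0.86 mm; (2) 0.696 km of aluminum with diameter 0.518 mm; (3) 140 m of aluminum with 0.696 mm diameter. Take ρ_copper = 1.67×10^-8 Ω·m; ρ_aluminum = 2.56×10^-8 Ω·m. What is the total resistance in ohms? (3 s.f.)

Seg 1: A = πr² = π(8.6000e-04 m)² = 2.324e-06 m²
R_1 = (1.67×10^-8)(410)/(2.324e-06) = 2.947 Ω
Seg 2: A = π(d/2)² = π(2.5900e-04 m)² = 2.107e-07 m²
R_2 = (2.56×10^-8)(696)/(2.107e-07) = 84.55 Ω
Seg 3: A = π(d/2)² = π(3.4800e-04 m)² = 3.805e-07 m²
R_3 = (2.56×10^-8)(140)/(3.805e-07) = 9.42 Ω
R_total = R_1 + R_2 + R_3 = 96.9 Ω

96.9 Ω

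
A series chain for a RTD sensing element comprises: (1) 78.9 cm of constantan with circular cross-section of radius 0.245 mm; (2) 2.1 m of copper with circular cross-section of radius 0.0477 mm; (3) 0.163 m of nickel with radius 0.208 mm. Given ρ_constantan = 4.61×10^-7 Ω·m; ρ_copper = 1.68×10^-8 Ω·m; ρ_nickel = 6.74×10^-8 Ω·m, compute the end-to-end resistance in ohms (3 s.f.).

Seg 1: A = πr² = π(2.4500e-04 m)² = 1.886e-07 m²
R_1 = (4.61×10^-7)(0.789)/(1.886e-07) = 1.929 Ω
Seg 2: A = πr² = π(4.7700e-05 m)² = 7.148e-09 m²
R_2 = (1.68×10^-8)(2.1)/(7.148e-09) = 4.936 Ω
Seg 3: A = πr² = π(2.0800e-04 m)² = 1.359e-07 m²
R_3 = (6.74×10^-8)(0.163)/(1.359e-07) = 0.08083 Ω
R_total = R_1 + R_2 + R_3 = 6.95 Ω

6.95 Ω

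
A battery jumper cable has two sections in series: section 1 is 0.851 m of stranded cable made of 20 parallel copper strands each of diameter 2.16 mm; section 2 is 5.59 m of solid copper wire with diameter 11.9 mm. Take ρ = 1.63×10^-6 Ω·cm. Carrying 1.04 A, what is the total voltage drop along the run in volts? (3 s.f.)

ρ = 1.63×10^-6 Ω·cm = 1.63×10^-8 Ω·m
Section 1: A_strand = π(1.0800e-03)² = 3.664e-06 m²; R₁ = ρL/(N·A_s) = (1.63×10^-8)(0.851)/(20×3.664e-06) = 1.893×10^-4 Ω
Section 2: A = π(d/2)² = π(5.9500e-03 m)² = 1.112e-04 m²
R₂ = (1.63×10^-8)(5.59)/(1.112e-04) = 8.192×10^-4 Ω
R = R₁ + R₂ = 0.001009 Ω
V = IR = 1.04 × 0.001009 = 0.00105 V

0.00105 V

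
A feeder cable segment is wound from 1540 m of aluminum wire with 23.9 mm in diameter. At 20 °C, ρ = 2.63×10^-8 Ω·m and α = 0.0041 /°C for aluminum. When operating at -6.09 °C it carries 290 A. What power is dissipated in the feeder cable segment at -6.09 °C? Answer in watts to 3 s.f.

A = π(d/2)² = π(1.1950e-02 m)² = 4.486e-04 m²
R₍20₎ = ρL/A = (2.63×10^-8)(1540)/(4.486e-04) = 0.09028 Ω
R₍-6.09₎ = R₍20₎(1 + αΔT) = 0.09028 × (1 + 0.0041×-26.1) = 0.08062 Ω
P = I²R = (290)² × 0.08062 = 6780 W

6780 W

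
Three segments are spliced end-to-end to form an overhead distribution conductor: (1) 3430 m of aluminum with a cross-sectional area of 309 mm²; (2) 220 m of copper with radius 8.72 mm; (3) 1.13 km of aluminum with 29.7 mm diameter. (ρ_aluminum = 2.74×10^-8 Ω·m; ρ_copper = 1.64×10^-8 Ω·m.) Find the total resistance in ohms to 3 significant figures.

0.364 Ω

Seg 1: A = 309 mm² = 3.090e-04 m²
R_1 = (2.74×10^-8)(3430)/(3.090e-04) = 0.3041 Ω
Seg 2: A = πr² = π(8.7200e-03 m)² = 2.389e-04 m²
R_2 = (1.64×10^-8)(220)/(2.389e-04) = 0.0151 Ω
Seg 3: A = π(d/2)² = π(1.4850e-02 m)² = 6.928e-04 m²
R_3 = (2.74×10^-8)(1130)/(6.928e-04) = 0.04469 Ω
R_total = R_1 + R_2 + R_3 = 0.364 Ω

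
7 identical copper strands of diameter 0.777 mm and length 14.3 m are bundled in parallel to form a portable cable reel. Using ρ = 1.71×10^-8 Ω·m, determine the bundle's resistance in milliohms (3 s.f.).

73.7 mΩ

A_strand = π(3.8850e-04 m)² = 4.742e-07 m²
R_strand = ρL/A = (1.71×10^-8)(14.3)/(4.742e-07) = 0.5157 Ω
R_total = R_strand/N = 0.5157/7 = 73.7 mΩ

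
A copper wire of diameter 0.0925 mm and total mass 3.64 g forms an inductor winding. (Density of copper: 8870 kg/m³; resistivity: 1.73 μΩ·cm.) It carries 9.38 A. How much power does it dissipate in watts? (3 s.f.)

13800 W

ρ = 1.73 μΩ·cm = 1.73×10^-8 Ω·m
A = π(d/2)² = π(4.6250e-05 m)² = 6.7201e-09 m²
L = m/(density·A) = 0.00364/(8870×6.7201e-09) = 61.07 m
R = ρL/A = (1.73×10^-8)(61.07)/(6.7201e-09) = 157.2 Ω
P = I²R = (9.38)² × 157.2 = 13800 W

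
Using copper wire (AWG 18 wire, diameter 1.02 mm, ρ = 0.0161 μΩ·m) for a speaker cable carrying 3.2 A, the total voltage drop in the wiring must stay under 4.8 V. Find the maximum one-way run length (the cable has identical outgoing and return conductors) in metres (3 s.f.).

38.1 m

ρ = 0.0161 μΩ·m = 1.61×10^-8 Ω·m
A = π(1.02/2 mm)² = π(5.1000e-04 m)² = 8.171e-07 m²
L_max = V_max·A/(2·ρI) = (4.8)(8.171e-07)/(2×1.61×10^-8×3.2) = 38.1 m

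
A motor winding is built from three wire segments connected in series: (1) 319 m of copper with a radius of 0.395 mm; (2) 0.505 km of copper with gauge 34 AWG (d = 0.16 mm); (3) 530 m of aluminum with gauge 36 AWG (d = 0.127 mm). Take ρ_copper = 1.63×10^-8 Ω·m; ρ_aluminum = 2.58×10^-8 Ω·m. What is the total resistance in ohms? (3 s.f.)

1500 Ω

Seg 1: A = πr² = π(3.9500e-04 m)² = 4.902e-07 m²
R_1 = (1.63×10^-8)(319)/(4.902e-07) = 10.61 Ω
Seg 2: A = π(0.16/2 mm)² = π(8.0000e-05 m)² = 2.011e-08 m²
R_2 = (1.63×10^-8)(505)/(2.011e-08) = 409.4 Ω
Seg 3: A = π(0.127/2 mm)² = π(6.3500e-05 m)² = 1.267e-08 m²
R_3 = (2.58×10^-8)(530)/(1.267e-08) = 1079 Ω
R_total = R_1 + R_2 + R_3 = 1500 Ω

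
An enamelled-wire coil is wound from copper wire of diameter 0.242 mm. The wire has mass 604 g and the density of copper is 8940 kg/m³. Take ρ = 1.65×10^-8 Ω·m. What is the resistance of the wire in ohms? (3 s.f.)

A = π(d/2)² = π(1.2100e-04 m)² = 4.5996e-08 m²
L = m/(density·A) = 0.604/(8940×4.5996e-08) = 1469 m
R = ρL/A = (1.65×10^-8)(1469)/(4.5996e-08) = 527 Ω

527 Ω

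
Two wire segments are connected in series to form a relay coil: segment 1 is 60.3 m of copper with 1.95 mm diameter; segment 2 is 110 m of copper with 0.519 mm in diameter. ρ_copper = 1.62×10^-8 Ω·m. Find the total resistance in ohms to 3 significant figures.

Segment 1: A = π(d/2)² = π(9.7500e-04 m)² = 2.986e-06 m²
R₁ = ρL/A = (1.62×10^-8)(60.3)/(2.986e-06) = 0.3271 Ω
Segment 2: A = π(d/2)² = π(2.5950e-04 m)² = 2.116e-07 m²
R₂ = (1.62×10^-8)(110)/(2.116e-07) = 8.423 Ω
R = R₁ + R₂ = 8.75 Ω

8.75 Ω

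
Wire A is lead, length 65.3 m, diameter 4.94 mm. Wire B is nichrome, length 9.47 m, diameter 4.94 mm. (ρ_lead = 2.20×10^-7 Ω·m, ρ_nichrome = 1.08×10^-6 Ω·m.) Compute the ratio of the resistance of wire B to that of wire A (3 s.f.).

R ∝ ρL/d², so R_B/R_A = (ρ_B/ρ_A) × (L_B/L_A)
= (1.08×10^-6/2.20×10^-7) × (9.47/65.3) = 0.712

0.712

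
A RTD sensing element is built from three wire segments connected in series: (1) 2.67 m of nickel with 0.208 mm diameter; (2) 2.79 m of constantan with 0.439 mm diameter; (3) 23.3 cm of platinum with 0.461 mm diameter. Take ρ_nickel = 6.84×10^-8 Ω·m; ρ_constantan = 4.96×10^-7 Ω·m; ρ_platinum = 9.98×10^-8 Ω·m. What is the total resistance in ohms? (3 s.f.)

14.7 Ω

Seg 1: A = π(d/2)² = π(1.0400e-04 m)² = 3.398e-08 m²
R_1 = (6.84×10^-8)(2.67)/(3.398e-08) = 5.375 Ω
Seg 2: A = π(d/2)² = π(2.1950e-04 m)² = 1.514e-07 m²
R_2 = (4.96×10^-7)(2.79)/(1.514e-07) = 9.143 Ω
Seg 3: A = π(d/2)² = π(2.3050e-04 m)² = 1.669e-07 m²
R_3 = (9.98×10^-8)(0.233)/(1.669e-07) = 0.1393 Ω
R_total = R_1 + R_2 + R_3 = 14.7 Ω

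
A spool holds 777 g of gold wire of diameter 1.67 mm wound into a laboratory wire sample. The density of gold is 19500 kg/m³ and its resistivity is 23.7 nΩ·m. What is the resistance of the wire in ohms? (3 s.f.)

0.197 Ω

ρ = 23.7 nΩ·m = 2.37×10^-8 Ω·m
A = π(d/2)² = π(8.3500e-04 m)² = 2.1904e-06 m²
L = m/(density·A) = 0.777/(19500×2.1904e-06) = 18.19 m
R = ρL/A = (2.37×10^-8)(18.19)/(2.1904e-06) = 0.197 Ω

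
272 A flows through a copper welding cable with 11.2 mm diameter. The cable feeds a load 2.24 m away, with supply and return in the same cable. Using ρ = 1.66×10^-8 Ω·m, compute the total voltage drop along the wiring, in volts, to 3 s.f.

A = π(d/2)² = π(5.6000e-03 m)² = 9.852e-05 m²
Total conductor length (both ways) L = 2 × 2.24 = 4.48 m
R = ρL/A = (1.66×10^-8)(4.48)/(9.852e-05) = 7.548×10^-4 Ω
V = IR = 272 × 7.548×10^-4 = 0.205 V

0.205 V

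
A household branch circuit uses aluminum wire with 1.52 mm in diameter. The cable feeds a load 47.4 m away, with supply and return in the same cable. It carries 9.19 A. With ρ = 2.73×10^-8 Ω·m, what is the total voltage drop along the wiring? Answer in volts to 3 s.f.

A = π(d/2)² = π(7.6000e-04 m)² = 1.815e-06 m²
Total conductor length (both ways) L = 2 × 47.4 = 94.8 m
R = ρL/A = (2.73×10^-8)(94.8)/(1.815e-06) = 1.426 Ω
V = IR = 9.19 × 1.426 = 13.1 V

13.1 V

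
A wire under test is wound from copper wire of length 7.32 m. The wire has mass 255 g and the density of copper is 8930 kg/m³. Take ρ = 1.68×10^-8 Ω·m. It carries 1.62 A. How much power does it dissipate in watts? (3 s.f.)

0.0827 W

A = m/(density·L) = 0.255/(8930×7.32) = 3.9010e-06 m²
R = ρL/A = (1.68×10^-8)(7.32)/(3.9010e-06) = 0.03152 Ω
P = I²R = (1.62)² × 0.03152 = 0.0827 W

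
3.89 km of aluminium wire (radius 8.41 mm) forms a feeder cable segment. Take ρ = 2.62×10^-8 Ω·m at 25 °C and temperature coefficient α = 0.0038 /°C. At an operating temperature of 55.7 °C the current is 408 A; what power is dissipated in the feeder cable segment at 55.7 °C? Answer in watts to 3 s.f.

85300 W

A = πr² = π(8.4100e-03 m)² = 2.222e-04 m²
R₍25₎ = ρL/A = (2.62×10^-8)(3890)/(2.222e-04) = 0.4587 Ω
R₍55.7₎ = R₍25₎(1 + αΔT) = 0.4587 × (1 + 0.0038×30.7) = 0.5122 Ω
P = I²R = (408)² × 0.5122 = 85300 W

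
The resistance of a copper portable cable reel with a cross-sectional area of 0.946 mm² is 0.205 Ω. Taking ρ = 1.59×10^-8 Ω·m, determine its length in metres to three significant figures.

A = 0.946 mm² = 9.460e-07 m²
L = RA/ρ = (0.205)(9.460e-07)/(1.59×10^-8) = 12.2 m

12.2 m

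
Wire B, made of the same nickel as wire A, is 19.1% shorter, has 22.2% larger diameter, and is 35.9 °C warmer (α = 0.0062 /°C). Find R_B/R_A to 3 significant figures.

R ∝ ρL/d² with ρ ∝ (1+αΔT), so R_B/R_A = (1 − 19.1/100) × (1 + 22.2/100)⁻² × (1 + 0.0062×35.9)
= 0.809 × 0.6697 × 1.223 = 0.662

0.662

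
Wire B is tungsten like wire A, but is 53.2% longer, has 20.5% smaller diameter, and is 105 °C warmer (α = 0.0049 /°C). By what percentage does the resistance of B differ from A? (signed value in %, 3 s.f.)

267%

R ∝ ρL/d² with ρ ∝ (1+αΔT), so R_B/R_A = (1 + 53.2/100) × (1 − 20.5/100)⁻² × (1 + 0.0049×105)
= 1.532 × 1.582 × 1.514 = 3.671
(R_B − R_A)/R_A = 3.671 − 1 = 267%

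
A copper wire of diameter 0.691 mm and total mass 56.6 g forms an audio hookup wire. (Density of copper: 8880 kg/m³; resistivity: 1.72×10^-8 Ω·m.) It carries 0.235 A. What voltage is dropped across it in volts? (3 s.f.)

A = π(d/2)² = π(3.4550e-04 m)² = 3.7501e-07 m²
L = m/(density·A) = 0.0566/(8880×3.7501e-07) = 17 m
R = ρL/A = (1.72×10^-8)(17)/(3.7501e-07) = 0.7795 Ω
V = IR = 0.235 × 0.7795 = 0.183 V

0.183 V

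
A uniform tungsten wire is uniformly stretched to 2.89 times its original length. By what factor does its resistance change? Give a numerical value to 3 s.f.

Volume constant ⇒ A' = A/k with k = 2.89. R' = ρ(kL)/(A/k) = k²R.
Factor = 8.35

8.35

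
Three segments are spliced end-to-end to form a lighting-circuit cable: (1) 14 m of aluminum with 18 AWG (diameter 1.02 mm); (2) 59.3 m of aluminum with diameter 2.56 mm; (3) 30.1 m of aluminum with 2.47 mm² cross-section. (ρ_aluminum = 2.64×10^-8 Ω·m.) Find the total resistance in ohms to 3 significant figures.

1.08 Ω

Seg 1: A = π(1.02/2 mm)² = π(5.1000e-04 m)² = 8.171e-07 m²
R_1 = (2.64×10^-8)(14)/(8.171e-07) = 0.4523 Ω
Seg 2: A = π(d/2)² = π(1.2800e-03 m)² = 5.147e-06 m²
R_2 = (2.64×10^-8)(59.3)/(5.147e-06) = 0.3042 Ω
Seg 3: A = 2.47 mm² = 2.470e-06 m²
R_3 = (2.64×10^-8)(30.1)/(2.470e-06) = 0.3217 Ω
R_total = R_1 + R_2 + R_3 = 1.08 Ω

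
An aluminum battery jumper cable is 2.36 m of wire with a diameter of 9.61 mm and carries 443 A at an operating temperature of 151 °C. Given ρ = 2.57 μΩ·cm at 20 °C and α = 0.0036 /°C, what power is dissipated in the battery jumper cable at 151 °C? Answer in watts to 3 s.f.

241 W

ρ = 2.57 μΩ·cm = 2.57×10^-8 Ω·m
A = π(d/2)² = π(4.8050e-03 m)² = 7.253e-05 m²
R₍20₎ = ρL/A = (2.57×10^-8)(2.36)/(7.253e-05) = 8.362×10^-4 Ω
R₍151₎ = R₍20₎(1 + αΔT) = 8.362×10^-4 × (1 + 0.0036×131) = 0.001231 Ω
P = I²R = (443)² × 0.001231 = 241 W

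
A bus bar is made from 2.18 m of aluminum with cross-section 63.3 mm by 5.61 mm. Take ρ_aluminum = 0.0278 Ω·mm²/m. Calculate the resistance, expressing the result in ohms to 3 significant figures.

1.71×10^-4 Ω

ρ = 0.0278 Ω·mm²/m = 2.78×10^-8 Ω·m
A = 63.3 × 5.61 mm² = 355 mm² = 3.551e-04 m²
R = ρL/A = (2.78×10^-8)(2.18 m)/(3.551e-04 m²) = 1.71×10^-4 Ω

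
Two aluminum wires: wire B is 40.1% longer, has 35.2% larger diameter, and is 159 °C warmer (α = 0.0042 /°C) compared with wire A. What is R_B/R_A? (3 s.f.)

R ∝ ρL/d² with ρ ∝ (1+αΔT), so R_B/R_A = (1 + 40.1/100) × (1 + 35.2/100)⁻² × (1 + 0.0042×159)
= 1.401 × 0.5471 × 1.668 = 1.28

1.28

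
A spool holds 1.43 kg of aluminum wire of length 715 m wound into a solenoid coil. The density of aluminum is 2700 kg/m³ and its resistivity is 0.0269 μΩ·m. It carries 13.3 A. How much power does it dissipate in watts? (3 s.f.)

4590 W

ρ = 0.0269 μΩ·m = 2.69×10^-8 Ω·m
A = m/(density·L) = 1.43/(2700×715) = 7.4074e-07 m²
R = ρL/A = (2.69×10^-8)(715)/(7.4074e-07) = 25.97 Ω
P = I²R = (13.3)² × 25.97 = 4590 W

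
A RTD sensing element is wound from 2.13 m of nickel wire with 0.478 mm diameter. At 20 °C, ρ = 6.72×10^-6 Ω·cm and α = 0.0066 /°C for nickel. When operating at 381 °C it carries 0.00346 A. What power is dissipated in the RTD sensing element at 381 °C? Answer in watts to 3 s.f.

ρ = 6.72×10^-6 Ω·cm = 6.72×10^-8 Ω·m
A = π(d/2)² = π(2.3900e-04 m)² = 1.795e-07 m²
R₍20₎ = ρL/A = (6.72×10^-8)(2.13)/(1.795e-07) = 0.7976 Ω
R₍381₎ = R₍20₎(1 + αΔT) = 0.7976 × (1 + 0.0066×361) = 2.698 Ω
P = I²R = (0.00346)² × 2.698 = 3.23×10^-5 W

3.23×10^-5 W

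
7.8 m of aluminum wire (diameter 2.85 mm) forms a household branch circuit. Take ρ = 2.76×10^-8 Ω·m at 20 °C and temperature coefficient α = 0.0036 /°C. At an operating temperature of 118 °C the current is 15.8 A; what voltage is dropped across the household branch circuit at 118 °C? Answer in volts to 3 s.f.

0.721 V

A = π(d/2)² = π(1.4250e-03 m)² = 6.379e-06 m²
R₍20₎ = ρL/A = (2.76×10^-8)(7.8)/(6.379e-06) = 0.03375 Ω
R₍118₎ = R₍20₎(1 + αΔT) = 0.03375 × (1 + 0.0036×98) = 0.04565 Ω
V = IR = 15.8 × 0.04565 = 0.721 V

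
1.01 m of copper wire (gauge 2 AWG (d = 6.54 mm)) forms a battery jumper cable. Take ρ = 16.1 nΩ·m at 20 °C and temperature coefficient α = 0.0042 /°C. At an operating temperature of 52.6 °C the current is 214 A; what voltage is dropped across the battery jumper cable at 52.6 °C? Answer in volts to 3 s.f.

ρ = 16.1 nΩ·m = 1.61×10^-8 Ω·m
A = π(6.54/2 mm)² = π(3.2700e-03 m)² = 3.359e-05 m²
R₍20₎ = ρL/A = (1.61×10^-8)(1.01)/(3.359e-05) = 4.841×10^-4 Ω
R₍52.6₎ = R₍20₎(1 + αΔT) = 4.841×10^-4 × (1 + 0.0042×32.6) = 5.503×10^-4 Ω
V = IR = 214 × 5.503×10^-4 = 0.118 V

0.118 V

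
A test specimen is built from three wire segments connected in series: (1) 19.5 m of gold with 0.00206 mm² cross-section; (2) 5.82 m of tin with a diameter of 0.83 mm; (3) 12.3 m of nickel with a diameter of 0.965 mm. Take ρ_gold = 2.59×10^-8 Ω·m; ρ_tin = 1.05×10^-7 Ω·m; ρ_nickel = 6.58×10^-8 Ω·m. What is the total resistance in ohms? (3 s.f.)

247 Ω

Seg 1: A = 0.00206 mm² = 2.060e-09 m²
R_1 = (2.59×10^-8)(19.5)/(2.060e-09) = 245.2 Ω
Seg 2: A = π(d/2)² = π(4.1500e-04 m)² = 5.411e-07 m²
R_2 = (1.05×10^-7)(5.82)/(5.411e-07) = 1.129 Ω
Seg 3: A = π(d/2)² = π(4.8250e-04 m)² = 7.314e-07 m²
R_3 = (6.58×10^-8)(12.3)/(7.314e-07) = 1.107 Ω
R_total = R_1 + R_2 + R_3 = 247 Ω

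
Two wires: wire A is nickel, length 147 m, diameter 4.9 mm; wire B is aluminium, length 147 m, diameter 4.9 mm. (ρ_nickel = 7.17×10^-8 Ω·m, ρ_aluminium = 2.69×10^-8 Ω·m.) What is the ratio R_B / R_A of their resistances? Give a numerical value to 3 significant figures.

0.375

R ∝ ρL/d², so R_B/R_A = (ρ_B/ρ_A)
= (2.69×10^-8/7.17×10^-8) = 0.375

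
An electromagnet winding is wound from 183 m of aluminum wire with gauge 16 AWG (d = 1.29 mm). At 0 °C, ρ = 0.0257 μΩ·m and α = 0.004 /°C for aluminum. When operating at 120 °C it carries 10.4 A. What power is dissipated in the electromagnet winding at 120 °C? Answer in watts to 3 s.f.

ρ = 0.0257 μΩ·m = 2.57×10^-8 Ω·m
A = π(1.29/2 mm)² = π(6.4500e-04 m)² = 1.307e-06 m²
R₍0₎ = ρL/A = (2.57×10^-8)(183)/(1.307e-06) = 3.598 Ω
R₍120₎ = R₍0₎(1 + αΔT) = 3.598 × (1 + 0.004×120) = 5.326 Ω
P = I²R = (10.4)² × 5.326 = 576 W

576 W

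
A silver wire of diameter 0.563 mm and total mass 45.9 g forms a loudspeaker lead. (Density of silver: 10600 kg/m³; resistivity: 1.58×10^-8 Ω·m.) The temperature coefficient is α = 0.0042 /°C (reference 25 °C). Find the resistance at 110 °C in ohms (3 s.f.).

A = π(d/2)² = π(2.8150e-04 m)² = 2.4895e-07 m²
L = m/(density·A) = 0.0459/(10600×2.4895e-07) = 17.39 m
R = ρL/A = (1.58×10^-8)(17.39)/(2.4895e-07) = 1.104 Ω
R(110 °C) = 1.104 × (1 + 0.0042×85) = 1.50 Ω

1.50 Ω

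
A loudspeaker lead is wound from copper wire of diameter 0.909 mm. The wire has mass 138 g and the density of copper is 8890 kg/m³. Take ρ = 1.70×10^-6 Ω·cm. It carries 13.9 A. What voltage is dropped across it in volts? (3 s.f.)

ρ = 1.70×10^-6 Ω·cm = 1.70×10^-8 Ω·m
A = π(d/2)² = π(4.5450e-04 m)² = 6.4896e-07 m²
L = m/(density·A) = 0.138/(8890×6.4896e-07) = 23.92 m
R = ρL/A = (1.70×10^-8)(23.92)/(6.4896e-07) = 0.6266 Ω
V = IR = 13.9 × 0.6266 = 8.71 V

8.71 V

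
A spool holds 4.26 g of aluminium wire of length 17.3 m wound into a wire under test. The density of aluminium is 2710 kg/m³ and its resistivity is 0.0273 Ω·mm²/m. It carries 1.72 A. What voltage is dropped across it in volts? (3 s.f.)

8.94 V

ρ = 0.0273 Ω·mm²/m = 2.73×10^-8 Ω·m
A = m/(density·L) = 0.00426/(2710×17.3) = 9.0864e-08 m²
R = ρL/A = (2.73×10^-8)(17.3)/(9.0864e-08) = 5.198 Ω
V = IR = 1.72 × 5.198 = 8.94 V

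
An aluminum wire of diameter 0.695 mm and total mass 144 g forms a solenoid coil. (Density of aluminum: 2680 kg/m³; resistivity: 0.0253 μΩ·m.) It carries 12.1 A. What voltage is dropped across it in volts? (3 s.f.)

114 V

ρ = 0.0253 μΩ·m = 2.53×10^-8 Ω·m
A = π(d/2)² = π(3.4750e-04 m)² = 3.7937e-07 m²
L = m/(density·A) = 0.144/(2680×3.7937e-07) = 141.6 m
R = ρL/A = (2.53×10^-8)(141.6)/(3.7937e-07) = 9.446 Ω
V = IR = 12.1 × 9.446 = 114 V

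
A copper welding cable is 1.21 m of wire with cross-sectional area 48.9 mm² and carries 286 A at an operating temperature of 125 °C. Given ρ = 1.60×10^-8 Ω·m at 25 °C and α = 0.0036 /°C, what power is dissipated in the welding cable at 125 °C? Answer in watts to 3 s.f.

44.0 W

A = 48.9 mm² = 4.890e-05 m²
R₍25₎ = ρL/A = (1.60×10^-8)(1.21)/(4.890e-05) = 3.959×10^-4 Ω
R₍125₎ = R₍25₎(1 + αΔT) = 3.959×10^-4 × (1 + 0.0036×100) = 5.384×10^-4 Ω
P = I²R = (286)² × 5.384×10^-4 = 44.0 W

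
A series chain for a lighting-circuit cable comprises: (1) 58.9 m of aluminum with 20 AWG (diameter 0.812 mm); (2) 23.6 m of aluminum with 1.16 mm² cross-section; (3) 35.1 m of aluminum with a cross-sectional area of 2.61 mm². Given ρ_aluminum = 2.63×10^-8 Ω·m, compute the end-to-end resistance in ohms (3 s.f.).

3.88 Ω

Seg 1: A = π(0.812/2 mm)² = π(4.0600e-04 m)² = 5.178e-07 m²
R_1 = (2.63×10^-8)(58.9)/(5.178e-07) = 2.991 Ω
Seg 2: A = 1.16 mm² = 1.160e-06 m²
R_2 = (2.63×10^-8)(23.6)/(1.160e-06) = 0.5351 Ω
Seg 3: A = 2.61 mm² = 2.610e-06 m²
R_3 = (2.63×10^-8)(35.1)/(2.610e-06) = 0.3537 Ω
R_total = R_1 + R_2 + R_3 = 3.88 Ω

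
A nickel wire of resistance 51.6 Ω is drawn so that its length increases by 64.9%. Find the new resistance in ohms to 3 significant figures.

k = 1 + 64.9/100 = 1.649; volume constant ⇒ A' = A/k, so R' = k²R.
R' = 2.719 × 51.6 = 140 Ω

140 Ω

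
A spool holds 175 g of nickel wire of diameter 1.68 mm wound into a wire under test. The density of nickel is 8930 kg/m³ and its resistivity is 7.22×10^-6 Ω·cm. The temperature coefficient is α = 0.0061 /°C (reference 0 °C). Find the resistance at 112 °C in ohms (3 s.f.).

ρ = 7.22×10^-6 Ω·cm = 7.22×10^-8 Ω·m
A = π(d/2)² = π(8.4000e-04 m)² = 2.2167e-06 m²
L = m/(density·A) = 0.175/(8930×2.2167e-06) = 8.841 m
R = ρL/A = (7.22×10^-8)(8.841)/(2.2167e-06) = 0.2879 Ω
R(112 °C) = 0.2879 × (1 + 0.0061×112) = 0.485 Ω

0.485 Ω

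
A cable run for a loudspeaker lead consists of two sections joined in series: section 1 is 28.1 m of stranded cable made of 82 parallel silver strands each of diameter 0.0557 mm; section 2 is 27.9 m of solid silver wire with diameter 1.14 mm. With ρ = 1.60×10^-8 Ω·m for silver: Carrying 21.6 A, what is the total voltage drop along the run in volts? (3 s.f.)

Section 1: A_strand = π(2.7850e-05)² = 2.437e-09 m²; R₁ = ρL/(N·A_s) = (1.60×10^-8)(28.1)/(82×2.437e-09) = 2.25 Ω
Section 2: A = π(d/2)² = π(5.7000e-04 m)² = 1.021e-06 m²
R₂ = (1.60×10^-8)(27.9)/(1.021e-06) = 0.4373 Ω
R = R₁ + R₂ = 2.687 Ω
V = IR = 21.6 × 2.687 = 58.0 V

58.0 V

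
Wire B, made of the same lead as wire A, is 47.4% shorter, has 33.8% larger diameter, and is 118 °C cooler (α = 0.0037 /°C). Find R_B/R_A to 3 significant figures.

R ∝ ρL/d² with ρ ∝ (1+αΔT), so R_B/R_A = (1 − 47.4/100) × (1 + 33.8/100)⁻² × (1 − 0.0037×118)
= 0.526 × 0.5586 × 0.5634 = 0.166

0.166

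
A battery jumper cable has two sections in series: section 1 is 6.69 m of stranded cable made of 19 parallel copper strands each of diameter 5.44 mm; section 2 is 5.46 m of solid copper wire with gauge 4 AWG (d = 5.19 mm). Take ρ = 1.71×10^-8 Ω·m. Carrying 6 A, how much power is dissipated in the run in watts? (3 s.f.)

Section 1: A_strand = π(2.7200e-03)² = 2.324e-05 m²; R₁ = ρL/(N·A_s) = (1.71×10^-8)(6.69)/(19×2.324e-05) = 2.590×10^-4 Ω
Section 2: A = π(5.19/2 mm)² = π(2.5950e-03 m)² = 2.116e-05 m²
R₂ = (1.71×10^-8)(5.46)/(2.116e-05) = 0.004413 Ω
R = R₁ + R₂ = 0.004672 Ω
P = I²R = (6)² × 0.004672 = 0.168 W

0.168 W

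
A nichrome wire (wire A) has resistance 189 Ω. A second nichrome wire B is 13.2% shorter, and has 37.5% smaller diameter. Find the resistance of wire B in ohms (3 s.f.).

R ∝ L/d², so R_B/R_A = (1 − 13.2/100) × (1 − 37.5/100)⁻²
= 0.868 × 2.56 = 2.222
R_B = 2.222 × 189 = 420 Ω

420 Ω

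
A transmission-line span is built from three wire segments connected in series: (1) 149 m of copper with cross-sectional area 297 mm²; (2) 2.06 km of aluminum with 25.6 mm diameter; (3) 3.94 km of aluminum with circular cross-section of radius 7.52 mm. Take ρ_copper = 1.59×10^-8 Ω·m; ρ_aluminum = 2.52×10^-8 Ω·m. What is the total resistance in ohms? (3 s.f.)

0.668 Ω

Seg 1: A = 297 mm² = 2.970e-04 m²
R_1 = (1.59×10^-8)(149)/(2.970e-04) = 0.007977 Ω
Seg 2: A = π(d/2)² = π(1.2800e-02 m)² = 5.147e-04 m²
R_2 = (2.52×10^-8)(2060)/(5.147e-04) = 0.1009 Ω
Seg 3: A = πr² = π(7.5200e-03 m)² = 1.777e-04 m²
R_3 = (2.52×10^-8)(3940)/(1.777e-04) = 0.5589 Ω
R_total = R_1 + R_2 + R_3 = 0.668 Ω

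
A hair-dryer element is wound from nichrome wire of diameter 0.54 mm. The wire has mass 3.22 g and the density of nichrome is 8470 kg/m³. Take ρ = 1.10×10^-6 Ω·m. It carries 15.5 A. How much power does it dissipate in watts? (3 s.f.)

1920 W

A = π(d/2)² = π(2.7000e-04 m)² = 2.2902e-07 m²
L = m/(density·A) = 0.00322/(8470×2.2902e-07) = 1.66 m
R = ρL/A = (1.10×10^-6)(1.66)/(2.2902e-07) = 7.973 Ω
P = I²R = (15.5)² × 7.973 = 1920 W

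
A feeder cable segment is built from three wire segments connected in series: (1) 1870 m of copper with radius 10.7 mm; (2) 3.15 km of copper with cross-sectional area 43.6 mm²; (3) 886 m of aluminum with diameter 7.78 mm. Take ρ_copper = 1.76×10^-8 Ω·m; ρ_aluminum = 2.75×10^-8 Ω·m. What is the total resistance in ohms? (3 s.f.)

Seg 1: A = πr² = π(1.0700e-02 m)² = 3.597e-04 m²
R_1 = (1.76×10^-8)(1870)/(3.597e-04) = 0.0915 Ω
Seg 2: A = 43.6 mm² = 4.360e-05 m²
R_2 = (1.76×10^-8)(3150)/(4.360e-05) = 1.272 Ω
Seg 3: A = π(d/2)² = π(3.8900e-03 m)² = 4.754e-05 m²
R_3 = (2.75×10^-8)(886)/(4.754e-05) = 0.5125 Ω
R_total = R_1 + R_2 + R_3 = 1.88 Ω

1.88 Ω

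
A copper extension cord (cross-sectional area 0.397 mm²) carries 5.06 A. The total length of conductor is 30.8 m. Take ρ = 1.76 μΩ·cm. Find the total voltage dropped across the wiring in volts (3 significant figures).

6.91 V

ρ = 1.76 μΩ·cm = 1.76×10^-8 Ω·m
A = 0.397 mm² = 3.970e-07 m²
R = ρL/A = (1.76×10^-8)(30.8)/(3.970e-07) = 1.365 Ω
V = IR = 5.06 × 1.365 = 6.91 V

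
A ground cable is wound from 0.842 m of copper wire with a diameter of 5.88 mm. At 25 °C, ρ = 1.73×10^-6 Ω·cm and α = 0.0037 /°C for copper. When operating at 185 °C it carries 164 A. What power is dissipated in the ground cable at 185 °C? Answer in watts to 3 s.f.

ρ = 1.73×10^-6 Ω·cm = 1.73×10^-8 Ω·m
A = π(d/2)² = π(2.9400e-03 m)² = 2.715e-05 m²
R₍25₎ = ρL/A = (1.73×10^-8)(0.842)/(2.715e-05) = 5.364×10^-4 Ω
R₍185₎ = R₍25₎(1 + αΔT) = 5.364×10^-4 × (1 + 0.0037×160) = 8.540×10^-4 Ω
P = I²R = (164)² × 8.540×10^-4 = 23.0 W

23.0 W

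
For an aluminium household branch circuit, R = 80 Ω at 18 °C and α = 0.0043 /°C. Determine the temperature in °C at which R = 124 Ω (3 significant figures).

146 °C

R = R₀(1 + α(T − T₀)) ⇒ T = T₀ + (R/R₀ − 1)/α
T = 18 + (124/80 − 1)/0.0043 = 18 + (0.55)/0.0043 = 146 °C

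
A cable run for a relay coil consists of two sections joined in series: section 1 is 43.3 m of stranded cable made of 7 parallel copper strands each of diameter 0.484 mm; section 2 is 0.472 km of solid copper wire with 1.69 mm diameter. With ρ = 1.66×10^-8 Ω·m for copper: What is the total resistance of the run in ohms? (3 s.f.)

4.05 Ω

Section 1: A_strand = π(2.4200e-04)² = 1.840e-07 m²; R₁ = ρL/(N·A_s) = (1.66×10^-8)(43.3)/(7×1.840e-07) = 0.5581 Ω
Section 2: A = π(d/2)² = π(8.4500e-04 m)² = 2.243e-06 m²
R₂ = (1.66×10^-8)(472)/(2.243e-06) = 3.493 Ω
R = R₁ + R₂ = 4.05 Ω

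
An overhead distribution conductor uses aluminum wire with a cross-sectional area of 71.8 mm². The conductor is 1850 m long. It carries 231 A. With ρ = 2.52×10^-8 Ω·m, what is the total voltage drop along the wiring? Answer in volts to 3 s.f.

150 V

A = 71.8 mm² = 7.180e-05 m²
R = ρL/A = (2.52×10^-8)(1850)/(7.180e-05) = 0.6493 Ω
V = IR = 231 × 0.6493 = 150 V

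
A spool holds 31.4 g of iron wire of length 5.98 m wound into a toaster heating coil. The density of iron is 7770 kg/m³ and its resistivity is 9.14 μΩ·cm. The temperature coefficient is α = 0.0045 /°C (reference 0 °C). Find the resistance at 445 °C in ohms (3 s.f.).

2.43 Ω

ρ = 9.14 μΩ·cm = 9.14×10^-8 Ω·m
A = m/(density·L) = 0.0314/(7770×5.98) = 6.7578e-07 m²
R = ρL/A = (9.14×10^-8)(5.98)/(6.7578e-07) = 0.8088 Ω
R(445 °C) = 0.8088 × (1 + 0.0045×445) = 2.43 Ω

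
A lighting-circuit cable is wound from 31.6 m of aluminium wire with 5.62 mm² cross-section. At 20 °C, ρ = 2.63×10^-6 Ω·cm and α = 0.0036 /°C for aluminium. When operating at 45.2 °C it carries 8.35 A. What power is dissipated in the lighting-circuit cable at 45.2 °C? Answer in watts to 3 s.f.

11.2 W

ρ = 2.63×10^-6 Ω·cm = 2.63×10^-8 Ω·m
A = 5.62 mm² = 5.620e-06 m²
R₍20₎ = ρL/A = (2.63×10^-8)(31.6)/(5.620e-06) = 0.1479 Ω
R₍45.2₎ = R₍20₎(1 + αΔT) = 0.1479 × (1 + 0.0036×25.2) = 0.1613 Ω
P = I²R = (8.35)² × 0.1613 = 11.2 W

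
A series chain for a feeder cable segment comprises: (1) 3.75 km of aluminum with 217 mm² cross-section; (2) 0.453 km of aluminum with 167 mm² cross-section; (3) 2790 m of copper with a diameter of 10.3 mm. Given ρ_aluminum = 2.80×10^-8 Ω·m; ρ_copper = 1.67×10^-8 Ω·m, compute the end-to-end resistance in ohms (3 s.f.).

Seg 1: A = 217 mm² = 2.170e-04 m²
R_1 = (2.80×10^-8)(3750)/(2.170e-04) = 0.4839 Ω
Seg 2: A = 167 mm² = 1.670e-04 m²
R_2 = (2.80×10^-8)(453)/(1.670e-04) = 0.07595 Ω
Seg 3: A = π(d/2)² = π(5.1500e-03 m)² = 8.332e-05 m²
R_3 = (1.67×10^-8)(2790)/(8.332e-05) = 0.5592 Ω
R_total = R_1 + R_2 + R_3 = 1.12 Ω

1.12 Ω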